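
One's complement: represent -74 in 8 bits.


Original: 01001010
Invert all bits:
  bit 0: 0 → 1
  bit 1: 1 → 0
  bit 2: 0 → 1
  bit 3: 0 → 1
  bit 4: 1 → 0
  bit 5: 0 → 1
  bit 6: 1 → 0
  bit 7: 0 → 1
= 10110101


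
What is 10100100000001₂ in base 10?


Positional values:
Bit 0: 1 × 2^0 = 1
Bit 8: 1 × 2^8 = 256
Bit 11: 1 × 2^11 = 2048
Bit 13: 1 × 2^13 = 8192
Sum = 1 + 256 + 2048 + 8192
= 10497


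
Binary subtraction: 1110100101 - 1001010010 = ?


Align and subtract column by column (LSB to MSB, borrowing when needed):
  1110100101
- 1001010010
  ----------
  col 0: (1 - 0 borrow-in) - 0 → 1 - 0 = 1, borrow out 0
  col 1: (0 - 0 borrow-in) - 1 → borrow from next column: (0+2) - 1 = 1, borrow out 1
  col 2: (1 - 1 borrow-in) - 0 → 0 - 0 = 0, borrow out 0
  col 3: (0 - 0 borrow-in) - 0 → 0 - 0 = 0, borrow out 0
  col 4: (0 - 0 borrow-in) - 1 → borrow from next column: (0+2) - 1 = 1, borrow out 1
  col 5: (1 - 1 borrow-in) - 0 → 0 - 0 = 0, borrow out 0
  col 6: (0 - 0 borrow-in) - 1 → borrow from next column: (0+2) - 1 = 1, borrow out 1
  col 7: (1 - 1 borrow-in) - 0 → 0 - 0 = 0, borrow out 0
  col 8: (1 - 0 borrow-in) - 0 → 1 - 0 = 1, borrow out 0
  col 9: (1 - 0 borrow-in) - 1 → 1 - 1 = 0, borrow out 0
Reading bits MSB→LSB: 0101010011
Strip leading zeros: 101010011
= 101010011


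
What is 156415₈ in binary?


Each octal digit → 3 binary bits:
  1 = 001
  5 = 101
  6 = 110
  4 = 100
  1 = 001
  5 = 101
Concatenate: 001 101 110 100 001 101
= 001101110100001101


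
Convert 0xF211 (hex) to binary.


Each hex digit → 4 binary bits:
  F = 1111
  2 = 0010
  1 = 0001
  1 = 0001
Concatenate: 1111 0010 0001 0001
= 1111001000010001


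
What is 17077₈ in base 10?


Positional values:
Position 0: 7 × 8^0 = 7
Position 1: 7 × 8^1 = 56
Position 2: 0 × 8^2 = 0
Position 3: 7 × 8^3 = 3584
Position 4: 1 × 8^4 = 4096
Sum = 7 + 56 + 0 + 3584 + 4096
= 7743


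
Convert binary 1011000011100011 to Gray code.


Binary: 1011000011100011
Gray code: G = B XOR (B >> 1)
B >> 1 = 0101100001110001
1011000011100011 XOR 0101100001110001:
  1 XOR 0 = 1
  0 XOR 1 = 1
  1 XOR 0 = 1
  1 XOR 1 = 0
  0 XOR 1 = 1
  0 XOR 0 = 0
  0 XOR 0 = 0
  0 XOR 0 = 0
  1 XOR 0 = 1
  1 XOR 1 = 0
  1 XOR 1 = 0
  0 XOR 1 = 1
  0 XOR 0 = 0
  0 XOR 0 = 0
  1 XOR 0 = 1
  1 XOR 1 = 0
= 1110100010010010


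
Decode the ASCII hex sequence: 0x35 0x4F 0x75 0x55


Codes (hex): 0x35 0x4F 0x75 0x55
Per-code ASCII lookup:
  0x35 = 53  (range 48-57: digits, 53 - 48 = 5) → '5'
  0x4F = 79  (range 65-90: uppercase, 79 - 65 = 14) → 'O'
  0x75 = 117  (range 97-122: lowercase, 117 - 97 = 20) → 'u'
  0x55 = 85  (range 65-90: uppercase, 85 - 65 = 20) → 'U'
= '5OuU'


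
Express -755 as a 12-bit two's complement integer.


Original: 001011110011
Step 1 - Invert all bits: 110100001100
Step 2 - Add 1: 110100001100 + 1
= 110100001101 (represents -755)


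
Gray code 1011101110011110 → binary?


Gray code: 1011101110011110
MSB stays the same: 1
Each subsequent bit = prev_binary XOR current_gray:
  B[1] = 1 XOR 0 = 1
  B[2] = 1 XOR 1 = 0
  B[3] = 0 XOR 1 = 1
  B[4] = 1 XOR 1 = 0
  B[5] = 0 XOR 0 = 0
  B[6] = 0 XOR 1 = 1
  B[7] = 1 XOR 1 = 0
  B[8] = 0 XOR 1 = 1
  B[9] = 1 XOR 0 = 1
  B[10] = 1 XOR 0 = 1
  B[11] = 1 XOR 1 = 0
  B[12] = 0 XOR 1 = 1
  B[13] = 1 XOR 1 = 0
  B[14] = 0 XOR 1 = 1
  B[15] = 1 XOR 0 = 1
= 1101001011101011 (53995 decimal)


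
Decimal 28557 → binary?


Divide by 2 repeatedly:
28557 ÷ 2 = 14278 remainder 1
14278 ÷ 2 = 7139 remainder 0
7139 ÷ 2 = 3569 remainder 1
3569 ÷ 2 = 1784 remainder 1
1784 ÷ 2 = 892 remainder 0
892 ÷ 2 = 446 remainder 0
446 ÷ 2 = 223 remainder 0
223 ÷ 2 = 111 remainder 1
111 ÷ 2 = 55 remainder 1
55 ÷ 2 = 27 remainder 1
27 ÷ 2 = 13 remainder 1
13 ÷ 2 = 6 remainder 1
6 ÷ 2 = 3 remainder 0
3 ÷ 2 = 1 remainder 1
1 ÷ 2 = 0 remainder 1
Reading remainders bottom-up:
= 110111110001101


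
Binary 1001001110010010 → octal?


Group into 3-bit groups: 001001001110010010
  001 = 1
  001 = 1
  001 = 1
  110 = 6
  010 = 2
  010 = 2
= 0o111622


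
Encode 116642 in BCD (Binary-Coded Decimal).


Each digit → 4-bit binary:
  1 → 0001
  1 → 0001
  6 → 0110
  6 → 0110
  4 → 0100
  2 → 0010
= 0001 0001 0110 0110 0100 0010


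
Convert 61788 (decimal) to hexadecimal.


Divide by 16 repeatedly:
61788 ÷ 16 = 3861 remainder 12 (C)
3861 ÷ 16 = 241 remainder 5 (5)
241 ÷ 16 = 15 remainder 1 (1)
15 ÷ 16 = 0 remainder 15 (F)
Reading remainders bottom-up:
= 0xF15C


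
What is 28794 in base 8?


Divide by 8 repeatedly:
28794 ÷ 8 = 3599 remainder 2
3599 ÷ 8 = 449 remainder 7
449 ÷ 8 = 56 remainder 1
56 ÷ 8 = 7 remainder 0
7 ÷ 8 = 0 remainder 7
Reading remainders bottom-up:
= 0o70172


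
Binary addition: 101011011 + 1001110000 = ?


Align and add column by column (LSB to MSB, carry propagating):
  00101011011
+ 01001110000
  -----------
  col 0: 1 + 0 + 0 (carry in) = 1 → bit 1, carry out 0
  col 1: 1 + 0 + 0 (carry in) = 1 → bit 1, carry out 0
  col 2: 0 + 0 + 0 (carry in) = 0 → bit 0, carry out 0
  col 3: 1 + 0 + 0 (carry in) = 1 → bit 1, carry out 0
  col 4: 1 + 1 + 0 (carry in) = 2 → bit 0, carry out 1
  col 5: 0 + 1 + 1 (carry in) = 2 → bit 0, carry out 1
  col 6: 1 + 1 + 1 (carry in) = 3 → bit 1, carry out 1
  col 7: 0 + 0 + 1 (carry in) = 1 → bit 1, carry out 0
  col 8: 1 + 0 + 0 (carry in) = 1 → bit 1, carry out 0
  col 9: 0 + 1 + 0 (carry in) = 1 → bit 1, carry out 0
  col 10: 0 + 0 + 0 (carry in) = 0 → bit 0, carry out 0
Reading bits MSB→LSB: 01111001011
Strip leading zeros: 1111001011
= 1111001011


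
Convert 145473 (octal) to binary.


Each octal digit → 3 binary bits:
  1 = 001
  4 = 100
  5 = 101
  4 = 100
  7 = 111
  3 = 011
Concatenate: 001 100 101 100 111 011
= 001100101100111011


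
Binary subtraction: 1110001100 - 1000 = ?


Align and subtract column by column (LSB to MSB, borrowing when needed):
  1110001100
- 0000001000
  ----------
  col 0: (0 - 0 borrow-in) - 0 → 0 - 0 = 0, borrow out 0
  col 1: (0 - 0 borrow-in) - 0 → 0 - 0 = 0, borrow out 0
  col 2: (1 - 0 borrow-in) - 0 → 1 - 0 = 1, borrow out 0
  col 3: (1 - 0 borrow-in) - 1 → 1 - 1 = 0, borrow out 0
  col 4: (0 - 0 borrow-in) - 0 → 0 - 0 = 0, borrow out 0
  col 5: (0 - 0 borrow-in) - 0 → 0 - 0 = 0, borrow out 0
  col 6: (0 - 0 borrow-in) - 0 → 0 - 0 = 0, borrow out 0
  col 7: (1 - 0 borrow-in) - 0 → 1 - 0 = 1, borrow out 0
  col 8: (1 - 0 borrow-in) - 0 → 1 - 0 = 1, borrow out 0
  col 9: (1 - 0 borrow-in) - 0 → 1 - 0 = 1, borrow out 0
Reading bits MSB→LSB: 1110000100
Strip leading zeros: 1110000100
= 1110000100


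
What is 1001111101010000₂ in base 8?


Group into 3-bit groups: 001001111101010000
  001 = 1
  001 = 1
  111 = 7
  101 = 5
  010 = 2
  000 = 0
= 0o117520


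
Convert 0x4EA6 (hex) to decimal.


Positional values:
Position 0: 6 × 16^0 = 6 × 1 = 6
Position 1: A × 16^1 = 10 × 16 = 160
Position 2: E × 16^2 = 14 × 256 = 3584
Position 3: 4 × 16^3 = 4 × 4096 = 16384
Sum = 6 + 160 + 3584 + 16384
= 20134


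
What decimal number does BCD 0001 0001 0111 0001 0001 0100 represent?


Each 4-bit group → digit:
  0001 → 1
  0001 → 1
  0111 → 7
  0001 → 1
  0001 → 1
  0100 → 4
= 117114


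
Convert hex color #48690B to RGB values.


Hex: #48690B
R = 48₁₆ = 72
G = 69₁₆ = 105
B = 0B₁₆ = 11
= RGB(72, 105, 11)


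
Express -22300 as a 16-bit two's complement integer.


Original: 0101011100011100
Step 1 - Invert all bits: 1010100011100011
Step 2 - Add 1: 1010100011100011 + 1
= 1010100011100100 (represents -22300)


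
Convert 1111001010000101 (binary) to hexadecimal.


Group into 4-bit nibbles: 1111001010000101
  1111 = F
  0010 = 2
  1000 = 8
  0101 = 5
= 0xF285


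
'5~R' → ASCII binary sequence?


String: '5~R'  (3 characters)
Per-character ASCII lookup:
  '5': digits start at 48: '5' = 48 + 5 = 53 → 110101
  '~': special character: '~' = 126 → 1111110
  'R': uppercase starts at 65: 'R' = 65 + 17 = 82 → 1010010
= 110101 1111110 1010010


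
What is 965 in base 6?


Divide by 6 repeatedly:
965 ÷ 6 = 160 remainder 5
160 ÷ 6 = 26 remainder 4
26 ÷ 6 = 4 remainder 2
4 ÷ 6 = 0 remainder 4
Reading remainders bottom-up:
= 4245


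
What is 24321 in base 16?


Divide by 16 repeatedly:
24321 ÷ 16 = 1520 remainder 1 (1)
1520 ÷ 16 = 95 remainder 0 (0)
95 ÷ 16 = 5 remainder 15 (F)
5 ÷ 16 = 0 remainder 5 (5)
Reading remainders bottom-up:
= 0x5F01


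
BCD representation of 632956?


Each digit → 4-bit binary:
  6 → 0110
  3 → 0011
  2 → 0010
  9 → 1001
  5 → 0101
  6 → 0110
= 0110 0011 0010 1001 0101 0110


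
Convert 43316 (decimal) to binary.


Divide by 2 repeatedly:
43316 ÷ 2 = 21658 remainder 0
21658 ÷ 2 = 10829 remainder 0
10829 ÷ 2 = 5414 remainder 1
5414 ÷ 2 = 2707 remainder 0
2707 ÷ 2 = 1353 remainder 1
1353 ÷ 2 = 676 remainder 1
676 ÷ 2 = 338 remainder 0
338 ÷ 2 = 169 remainder 0
169 ÷ 2 = 84 remainder 1
84 ÷ 2 = 42 remainder 0
42 ÷ 2 = 21 remainder 0
21 ÷ 2 = 10 remainder 1
10 ÷ 2 = 5 remainder 0
5 ÷ 2 = 2 remainder 1
2 ÷ 2 = 1 remainder 0
1 ÷ 2 = 0 remainder 1
Reading remainders bottom-up:
= 1010100100110100


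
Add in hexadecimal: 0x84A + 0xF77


Align and add column by column (LSB to MSB, each column mod 16 with carry):
  084A
+ 0F77
  ----
  col 0: A(10) + 7(7) + 0 (carry in) = 17 → 1(1), carry out 1
  col 1: 4(4) + 7(7) + 1 (carry in) = 12 → C(12), carry out 0
  col 2: 8(8) + F(15) + 0 (carry in) = 23 → 7(7), carry out 1
  col 3: 0(0) + 0(0) + 1 (carry in) = 1 → 1(1), carry out 0
Reading digits MSB→LSB: 17C1
Strip leading zeros: 17C1
= 0x17C1


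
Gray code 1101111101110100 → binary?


Gray code: 1101111101110100
MSB stays the same: 1
Each subsequent bit = prev_binary XOR current_gray:
  B[1] = 1 XOR 1 = 0
  B[2] = 0 XOR 0 = 0
  B[3] = 0 XOR 1 = 1
  B[4] = 1 XOR 1 = 0
  B[5] = 0 XOR 1 = 1
  B[6] = 1 XOR 1 = 0
  B[7] = 0 XOR 1 = 1
  B[8] = 1 XOR 0 = 1
  B[9] = 1 XOR 1 = 0
  B[10] = 0 XOR 1 = 1
  B[11] = 1 XOR 1 = 0
  B[12] = 0 XOR 0 = 0
  B[13] = 0 XOR 1 = 1
  B[14] = 1 XOR 0 = 1
  B[15] = 1 XOR 0 = 1
= 1001010110100111 (38311 decimal)


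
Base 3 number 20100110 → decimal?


Positional values (base 3):
  0 × 3^0 = 0 × 1 = 0
  1 × 3^1 = 1 × 3 = 3
  1 × 3^2 = 1 × 9 = 9
  0 × 3^3 = 0 × 27 = 0
  0 × 3^4 = 0 × 81 = 0
  1 × 3^5 = 1 × 243 = 243
  0 × 3^6 = 0 × 729 = 0
  2 × 3^7 = 2 × 2187 = 4374
Sum = 0 + 3 + 9 + 0 + 0 + 243 + 0 + 4374
= 4629


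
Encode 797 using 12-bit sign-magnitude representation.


Sign bit: 0 (positive)
Magnitude: 797 = 01100011101
= 001100011101


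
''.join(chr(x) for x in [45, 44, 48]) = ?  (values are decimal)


Codes (decimal): 45 44 48
Per-code ASCII lookup:
  45  (special character) → '-'
  44  (special character) → ','
  48  (range 48-57: digits, 48 - 48 = 0) → '0'
= '-,0'


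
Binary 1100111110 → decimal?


Positional values:
Bit 1: 1 × 2^1 = 2
Bit 2: 1 × 2^2 = 4
Bit 3: 1 × 2^3 = 8
Bit 4: 1 × 2^4 = 16
Bit 5: 1 × 2^5 = 32
Bit 8: 1 × 2^8 = 256
Bit 9: 1 × 2^9 = 512
Sum = 2 + 4 + 8 + 16 + 32 + 256 + 512
= 830


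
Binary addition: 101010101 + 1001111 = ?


Align and add column by column (LSB to MSB, carry propagating):
  0101010101
+ 0001001111
  ----------
  col 0: 1 + 1 + 0 (carry in) = 2 → bit 0, carry out 1
  col 1: 0 + 1 + 1 (carry in) = 2 → bit 0, carry out 1
  col 2: 1 + 1 + 1 (carry in) = 3 → bit 1, carry out 1
  col 3: 0 + 1 + 1 (carry in) = 2 → bit 0, carry out 1
  col 4: 1 + 0 + 1 (carry in) = 2 → bit 0, carry out 1
  col 5: 0 + 0 + 1 (carry in) = 1 → bit 1, carry out 0
  col 6: 1 + 1 + 0 (carry in) = 2 → bit 0, carry out 1
  col 7: 0 + 0 + 1 (carry in) = 1 → bit 1, carry out 0
  col 8: 1 + 0 + 0 (carry in) = 1 → bit 1, carry out 0
  col 9: 0 + 0 + 0 (carry in) = 0 → bit 0, carry out 0
Reading bits MSB→LSB: 0110100100
Strip leading zeros: 110100100
= 110100100


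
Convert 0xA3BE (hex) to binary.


Each hex digit → 4 binary bits:
  A = 1010
  3 = 0011
  B = 1011
  E = 1110
Concatenate: 1010 0011 1011 1110
= 1010001110111110


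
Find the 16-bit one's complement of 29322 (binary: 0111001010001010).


Original: 0111001010001010
Invert all bits:
  bit 0: 0 → 1
  bit 1: 1 → 0
  bit 2: 1 → 0
  bit 3: 1 → 0
  bit 4: 0 → 1
  bit 5: 0 → 1
  bit 6: 1 → 0
  bit 7: 0 → 1
  bit 8: 1 → 0
  bit 9: 0 → 1
  bit 10: 0 → 1
  bit 11: 0 → 1
  bit 12: 1 → 0
  bit 13: 0 → 1
  bit 14: 1 → 0
  bit 15: 0 → 1
= 1000110101110101


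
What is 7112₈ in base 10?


Positional values:
Position 0: 2 × 8^0 = 2
Position 1: 1 × 8^1 = 8
Position 2: 1 × 8^2 = 64
Position 3: 7 × 8^3 = 3584
Sum = 2 + 8 + 64 + 3584
= 3658


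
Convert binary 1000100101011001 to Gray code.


Binary: 1000100101011001
Gray code: G = B XOR (B >> 1)
B >> 1 = 0100010010101100
1000100101011001 XOR 0100010010101100:
  1 XOR 0 = 1
  0 XOR 1 = 1
  0 XOR 0 = 0
  0 XOR 0 = 0
  1 XOR 0 = 1
  0 XOR 1 = 1
  0 XOR 0 = 0
  1 XOR 0 = 1
  0 XOR 1 = 1
  1 XOR 0 = 1
  0 XOR 1 = 1
  1 XOR 0 = 1
  1 XOR 1 = 0
  0 XOR 1 = 1
  0 XOR 0 = 0
  1 XOR 0 = 1
= 1100110111110101


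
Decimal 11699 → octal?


Divide by 8 repeatedly:
11699 ÷ 8 = 1462 remainder 3
1462 ÷ 8 = 182 remainder 6
182 ÷ 8 = 22 remainder 6
22 ÷ 8 = 2 remainder 6
2 ÷ 8 = 0 remainder 2
Reading remainders bottom-up:
= 0o26663


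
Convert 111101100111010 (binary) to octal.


Group into 3-bit groups: 111101100111010
  111 = 7
  101 = 5
  100 = 4
  111 = 7
  010 = 2
= 0o75472


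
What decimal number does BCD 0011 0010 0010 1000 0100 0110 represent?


Each 4-bit group → digit:
  0011 → 3
  0010 → 2
  0010 → 2
  1000 → 8
  0100 → 4
  0110 → 6
= 322846


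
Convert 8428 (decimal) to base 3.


Divide by 3 repeatedly:
8428 ÷ 3 = 2809 remainder 1
2809 ÷ 3 = 936 remainder 1
936 ÷ 3 = 312 remainder 0
312 ÷ 3 = 104 remainder 0
104 ÷ 3 = 34 remainder 2
34 ÷ 3 = 11 remainder 1
11 ÷ 3 = 3 remainder 2
3 ÷ 3 = 1 remainder 0
1 ÷ 3 = 0 remainder 1
Reading remainders bottom-up:
= 102120011


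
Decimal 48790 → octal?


Divide by 8 repeatedly:
48790 ÷ 8 = 6098 remainder 6
6098 ÷ 8 = 762 remainder 2
762 ÷ 8 = 95 remainder 2
95 ÷ 8 = 11 remainder 7
11 ÷ 8 = 1 remainder 3
1 ÷ 8 = 0 remainder 1
Reading remainders bottom-up:
= 0o137226


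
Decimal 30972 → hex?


Divide by 16 repeatedly:
30972 ÷ 16 = 1935 remainder 12 (C)
1935 ÷ 16 = 120 remainder 15 (F)
120 ÷ 16 = 7 remainder 8 (8)
7 ÷ 16 = 0 remainder 7 (7)
Reading remainders bottom-up:
= 0x78FC


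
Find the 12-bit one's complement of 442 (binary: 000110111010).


Original: 000110111010
Invert all bits:
  bit 0: 0 → 1
  bit 1: 0 → 1
  bit 2: 0 → 1
  bit 3: 1 → 0
  bit 4: 1 → 0
  bit 5: 0 → 1
  bit 6: 1 → 0
  bit 7: 1 → 0
  bit 8: 1 → 0
  bit 9: 0 → 1
  bit 10: 1 → 0
  bit 11: 0 → 1
= 111001000101


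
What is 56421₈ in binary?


Each octal digit → 3 binary bits:
  5 = 101
  6 = 110
  4 = 100
  2 = 010
  1 = 001
Concatenate: 101 110 100 010 001
= 101110100010001


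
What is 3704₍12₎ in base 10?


Positional values (base 12):
  4 × 12^0 = 4 × 1 = 4
  0 × 12^1 = 0 × 12 = 0
  7 × 12^2 = 7 × 144 = 1008
  3 × 12^3 = 3 × 1728 = 5184
Sum = 4 + 0 + 1008 + 5184
= 6196


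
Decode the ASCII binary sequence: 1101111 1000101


Codes (binary): 1101111 1000101
Per-code ASCII lookup:
  1101111 = 111  (range 97-122: lowercase, 111 - 97 = 14) → 'o'
  1000101 = 69  (range 65-90: uppercase, 69 - 65 = 4) → 'E'
= 'oE'


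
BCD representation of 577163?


Each digit → 4-bit binary:
  5 → 0101
  7 → 0111
  7 → 0111
  1 → 0001
  6 → 0110
  3 → 0011
= 0101 0111 0111 0001 0110 0011


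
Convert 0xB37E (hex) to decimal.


Positional values:
Position 0: E × 16^0 = 14 × 1 = 14
Position 1: 7 × 16^1 = 7 × 16 = 112
Position 2: 3 × 16^2 = 3 × 256 = 768
Position 3: B × 16^3 = 11 × 4096 = 45056
Sum = 14 + 112 + 768 + 45056
= 45950


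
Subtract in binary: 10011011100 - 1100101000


Align and subtract column by column (LSB to MSB, borrowing when needed):
  10011011100
- 01100101000
  -----------
  col 0: (0 - 0 borrow-in) - 0 → 0 - 0 = 0, borrow out 0
  col 1: (0 - 0 borrow-in) - 0 → 0 - 0 = 0, borrow out 0
  col 2: (1 - 0 borrow-in) - 0 → 1 - 0 = 1, borrow out 0
  col 3: (1 - 0 borrow-in) - 1 → 1 - 1 = 0, borrow out 0
  col 4: (1 - 0 borrow-in) - 0 → 1 - 0 = 1, borrow out 0
  col 5: (0 - 0 borrow-in) - 1 → borrow from next column: (0+2) - 1 = 1, borrow out 1
  col 6: (1 - 1 borrow-in) - 0 → 0 - 0 = 0, borrow out 0
  col 7: (1 - 0 borrow-in) - 0 → 1 - 0 = 1, borrow out 0
  col 8: (0 - 0 borrow-in) - 1 → borrow from next column: (0+2) - 1 = 1, borrow out 1
  col 9: (0 - 1 borrow-in) - 1 → borrow from next column: (-1+2) - 1 = 0, borrow out 1
  col 10: (1 - 1 borrow-in) - 0 → 0 - 0 = 0, borrow out 0
Reading bits MSB→LSB: 00110110100
Strip leading zeros: 110110100
= 110110100


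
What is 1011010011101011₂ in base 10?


Positional values:
Bit 0: 1 × 2^0 = 1
Bit 1: 1 × 2^1 = 2
Bit 3: 1 × 2^3 = 8
Bit 5: 1 × 2^5 = 32
Bit 6: 1 × 2^6 = 64
Bit 7: 1 × 2^7 = 128
Bit 10: 1 × 2^10 = 1024
Bit 12: 1 × 2^12 = 4096
Bit 13: 1 × 2^13 = 8192
Bit 15: 1 × 2^15 = 32768
Sum = 1 + 2 + 8 + 32 + 64 + 128 + 1024 + 4096 + 8192 + 32768
= 46315


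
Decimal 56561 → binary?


Divide by 2 repeatedly:
56561 ÷ 2 = 28280 remainder 1
28280 ÷ 2 = 14140 remainder 0
14140 ÷ 2 = 7070 remainder 0
7070 ÷ 2 = 3535 remainder 0
3535 ÷ 2 = 1767 remainder 1
1767 ÷ 2 = 883 remainder 1
883 ÷ 2 = 441 remainder 1
441 ÷ 2 = 220 remainder 1
220 ÷ 2 = 110 remainder 0
110 ÷ 2 = 55 remainder 0
55 ÷ 2 = 27 remainder 1
27 ÷ 2 = 13 remainder 1
13 ÷ 2 = 6 remainder 1
6 ÷ 2 = 3 remainder 0
3 ÷ 2 = 1 remainder 1
1 ÷ 2 = 0 remainder 1
Reading remainders bottom-up:
= 1101110011110001


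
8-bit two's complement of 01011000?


Original: 01011000
Step 1 - Invert all bits: 10100111
Step 2 - Add 1: 10100111 + 1
= 10101000 (represents -88)


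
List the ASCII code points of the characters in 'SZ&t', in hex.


String: 'SZ&t'  (4 characters)
Per-character ASCII lookup:
  'S': uppercase starts at 65: 'S' = 65 + 18 = 83 → 0x53
  'Z': uppercase starts at 65: 'Z' = 65 + 25 = 90 → 0x5A
  '&': special character: '&' = 38 → 0x26
  't': lowercase starts at 97: 't' = 97 + 19 = 116 → 0x74
= 0x53 0x5A 0x26 0x74


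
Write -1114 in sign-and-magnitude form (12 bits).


Sign bit: 1 (negative)
Magnitude: 1114 = 10001011010
= 110001011010


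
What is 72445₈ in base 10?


Positional values:
Position 0: 5 × 8^0 = 5
Position 1: 4 × 8^1 = 32
Position 2: 4 × 8^2 = 256
Position 3: 2 × 8^3 = 1024
Position 4: 7 × 8^4 = 28672
Sum = 5 + 32 + 256 + 1024 + 28672
= 29989


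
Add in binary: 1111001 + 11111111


Align and add column by column (LSB to MSB, carry propagating):
  001111001
+ 011111111
  ---------
  col 0: 1 + 1 + 0 (carry in) = 2 → bit 0, carry out 1
  col 1: 0 + 1 + 1 (carry in) = 2 → bit 0, carry out 1
  col 2: 0 + 1 + 1 (carry in) = 2 → bit 0, carry out 1
  col 3: 1 + 1 + 1 (carry in) = 3 → bit 1, carry out 1
  col 4: 1 + 1 + 1 (carry in) = 3 → bit 1, carry out 1
  col 5: 1 + 1 + 1 (carry in) = 3 → bit 1, carry out 1
  col 6: 1 + 1 + 1 (carry in) = 3 → bit 1, carry out 1
  col 7: 0 + 1 + 1 (carry in) = 2 → bit 0, carry out 1
  col 8: 0 + 0 + 1 (carry in) = 1 → bit 1, carry out 0
Reading bits MSB→LSB: 101111000
Strip leading zeros: 101111000
= 101111000


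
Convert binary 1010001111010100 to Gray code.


Binary: 1010001111010100
Gray code: G = B XOR (B >> 1)
B >> 1 = 0101000111101010
1010001111010100 XOR 0101000111101010:
  1 XOR 0 = 1
  0 XOR 1 = 1
  1 XOR 0 = 1
  0 XOR 1 = 1
  0 XOR 0 = 0
  0 XOR 0 = 0
  1 XOR 0 = 1
  1 XOR 1 = 0
  1 XOR 1 = 0
  1 XOR 1 = 0
  0 XOR 1 = 1
  1 XOR 0 = 1
  0 XOR 1 = 1
  1 XOR 0 = 1
  0 XOR 1 = 1
  0 XOR 0 = 0
= 1111001000111110


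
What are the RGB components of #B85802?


Hex: #B85802
R = B8₁₆ = 184
G = 58₁₆ = 88
B = 02₁₆ = 2
= RGB(184, 88, 2)


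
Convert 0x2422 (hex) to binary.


Each hex digit → 4 binary bits:
  2 = 0010
  4 = 0100
  2 = 0010
  2 = 0010
Concatenate: 0010 0100 0010 0010
= 0010010000100010


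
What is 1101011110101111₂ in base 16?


Group into 4-bit nibbles: 1101011110101111
  1101 = D
  0111 = 7
  1010 = A
  1111 = F
= 0xD7AF


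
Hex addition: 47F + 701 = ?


Align and add column by column (LSB to MSB, each column mod 16 with carry):
  047F
+ 0701
  ----
  col 0: F(15) + 1(1) + 0 (carry in) = 16 → 0(0), carry out 1
  col 1: 7(7) + 0(0) + 1 (carry in) = 8 → 8(8), carry out 0
  col 2: 4(4) + 7(7) + 0 (carry in) = 11 → B(11), carry out 0
  col 3: 0(0) + 0(0) + 0 (carry in) = 0 → 0(0), carry out 0
Reading digits MSB→LSB: 0B80
Strip leading zeros: B80
= 0xB80


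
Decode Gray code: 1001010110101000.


Gray code: 1001010110101000
MSB stays the same: 1
Each subsequent bit = prev_binary XOR current_gray:
  B[1] = 1 XOR 0 = 1
  B[2] = 1 XOR 0 = 1
  B[3] = 1 XOR 1 = 0
  B[4] = 0 XOR 0 = 0
  B[5] = 0 XOR 1 = 1
  B[6] = 1 XOR 0 = 1
  B[7] = 1 XOR 1 = 0
  B[8] = 0 XOR 1 = 1
  B[9] = 1 XOR 0 = 1
  B[10] = 1 XOR 1 = 0
  B[11] = 0 XOR 0 = 0
  B[12] = 0 XOR 1 = 1
  B[13] = 1 XOR 0 = 1
  B[14] = 1 XOR 0 = 1
  B[15] = 1 XOR 0 = 1
= 1110011011001111 (59087 decimal)


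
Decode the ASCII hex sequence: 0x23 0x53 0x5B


Codes (hex): 0x23 0x53 0x5B
Per-code ASCII lookup:
  0x23 = 35  (special character) → '#'
  0x53 = 83  (range 65-90: uppercase, 83 - 65 = 18) → 'S'
  0x5B = 91  (special character) → '['
= '#S['


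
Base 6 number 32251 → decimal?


Positional values (base 6):
  1 × 6^0 = 1 × 1 = 1
  5 × 6^1 = 5 × 6 = 30
  2 × 6^2 = 2 × 36 = 72
  2 × 6^3 = 2 × 216 = 432
  3 × 6^4 = 3 × 1296 = 3888
Sum = 1 + 30 + 72 + 432 + 3888
= 4423


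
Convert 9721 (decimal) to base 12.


Divide by 12 repeatedly:
9721 ÷ 12 = 810 remainder 1
810 ÷ 12 = 67 remainder 6
67 ÷ 12 = 5 remainder 7
5 ÷ 12 = 0 remainder 5
Reading remainders bottom-up:
= 5761


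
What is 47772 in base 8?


Divide by 8 repeatedly:
47772 ÷ 8 = 5971 remainder 4
5971 ÷ 8 = 746 remainder 3
746 ÷ 8 = 93 remainder 2
93 ÷ 8 = 11 remainder 5
11 ÷ 8 = 1 remainder 3
1 ÷ 8 = 0 remainder 1
Reading remainders bottom-up:
= 0o135234


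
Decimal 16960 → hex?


Divide by 16 repeatedly:
16960 ÷ 16 = 1060 remainder 0 (0)
1060 ÷ 16 = 66 remainder 4 (4)
66 ÷ 16 = 4 remainder 2 (2)
4 ÷ 16 = 0 remainder 4 (4)
Reading remainders bottom-up:
= 0x4240


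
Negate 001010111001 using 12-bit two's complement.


Original: 001010111001
Step 1 - Invert all bits: 110101000110
Step 2 - Add 1: 110101000110 + 1
= 110101000111 (represents -697)


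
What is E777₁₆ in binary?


Each hex digit → 4 binary bits:
  E = 1110
  7 = 0111
  7 = 0111
  7 = 0111
Concatenate: 1110 0111 0111 0111
= 1110011101110111


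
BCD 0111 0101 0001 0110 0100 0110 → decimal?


Each 4-bit group → digit:
  0111 → 7
  0101 → 5
  0001 → 1
  0110 → 6
  0100 → 4
  0110 → 6
= 751646


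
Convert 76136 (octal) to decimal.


Positional values:
Position 0: 6 × 8^0 = 6
Position 1: 3 × 8^1 = 24
Position 2: 1 × 8^2 = 64
Position 3: 6 × 8^3 = 3072
Position 4: 7 × 8^4 = 28672
Sum = 6 + 24 + 64 + 3072 + 28672
= 31838


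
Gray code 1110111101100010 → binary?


Gray code: 1110111101100010
MSB stays the same: 1
Each subsequent bit = prev_binary XOR current_gray:
  B[1] = 1 XOR 1 = 0
  B[2] = 0 XOR 1 = 1
  B[3] = 1 XOR 0 = 1
  B[4] = 1 XOR 1 = 0
  B[5] = 0 XOR 1 = 1
  B[6] = 1 XOR 1 = 0
  B[7] = 0 XOR 1 = 1
  B[8] = 1 XOR 0 = 1
  B[9] = 1 XOR 1 = 0
  B[10] = 0 XOR 1 = 1
  B[11] = 1 XOR 0 = 1
  B[12] = 1 XOR 0 = 1
  B[13] = 1 XOR 0 = 1
  B[14] = 1 XOR 1 = 0
  B[15] = 0 XOR 0 = 0
= 1011010110111100 (46524 decimal)


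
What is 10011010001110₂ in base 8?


Group into 3-bit groups: 010011010001110
  010 = 2
  011 = 3
  010 = 2
  001 = 1
  110 = 6
= 0o23216


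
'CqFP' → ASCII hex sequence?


String: 'CqFP'  (4 characters)
Per-character ASCII lookup:
  'C': uppercase starts at 65: 'C' = 65 + 2 = 67 → 0x43
  'q': lowercase starts at 97: 'q' = 97 + 16 = 113 → 0x71
  'F': uppercase starts at 65: 'F' = 65 + 5 = 70 → 0x46
  'P': uppercase starts at 65: 'P' = 65 + 15 = 80 → 0x50
= 0x43 0x71 0x46 0x50


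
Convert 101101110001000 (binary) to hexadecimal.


Group into 4-bit nibbles: 0101101110001000
  0101 = 5
  1011 = B
  1000 = 8
  1000 = 8
= 0x5B88


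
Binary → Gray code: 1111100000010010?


Binary: 1111100000010010
Gray code: G = B XOR (B >> 1)
B >> 1 = 0111110000001001
1111100000010010 XOR 0111110000001001:
  1 XOR 0 = 1
  1 XOR 1 = 0
  1 XOR 1 = 0
  1 XOR 1 = 0
  1 XOR 1 = 0
  0 XOR 1 = 1
  0 XOR 0 = 0
  0 XOR 0 = 0
  0 XOR 0 = 0
  0 XOR 0 = 0
  0 XOR 0 = 0
  1 XOR 0 = 1
  0 XOR 1 = 1
  0 XOR 0 = 0
  1 XOR 0 = 1
  0 XOR 1 = 1
= 1000010000011011


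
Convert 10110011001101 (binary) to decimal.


Positional values:
Bit 0: 1 × 2^0 = 1
Bit 2: 1 × 2^2 = 4
Bit 3: 1 × 2^3 = 8
Bit 6: 1 × 2^6 = 64
Bit 7: 1 × 2^7 = 128
Bit 10: 1 × 2^10 = 1024
Bit 11: 1 × 2^11 = 2048
Bit 13: 1 × 2^13 = 8192
Sum = 1 + 4 + 8 + 64 + 128 + 1024 + 2048 + 8192
= 11469


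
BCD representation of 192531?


Each digit → 4-bit binary:
  1 → 0001
  9 → 1001
  2 → 0010
  5 → 0101
  3 → 0011
  1 → 0001
= 0001 1001 0010 0101 0011 0001


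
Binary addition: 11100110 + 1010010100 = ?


Align and add column by column (LSB to MSB, carry propagating):
  00011100110
+ 01010010100
  -----------
  col 0: 0 + 0 + 0 (carry in) = 0 → bit 0, carry out 0
  col 1: 1 + 0 + 0 (carry in) = 1 → bit 1, carry out 0
  col 2: 1 + 1 + 0 (carry in) = 2 → bit 0, carry out 1
  col 3: 0 + 0 + 1 (carry in) = 1 → bit 1, carry out 0
  col 4: 0 + 1 + 0 (carry in) = 1 → bit 1, carry out 0
  col 5: 1 + 0 + 0 (carry in) = 1 → bit 1, carry out 0
  col 6: 1 + 0 + 0 (carry in) = 1 → bit 1, carry out 0
  col 7: 1 + 1 + 0 (carry in) = 2 → bit 0, carry out 1
  col 8: 0 + 0 + 1 (carry in) = 1 → bit 1, carry out 0
  col 9: 0 + 1 + 0 (carry in) = 1 → bit 1, carry out 0
  col 10: 0 + 0 + 0 (carry in) = 0 → bit 0, carry out 0
Reading bits MSB→LSB: 01101111010
Strip leading zeros: 1101111010
= 1101111010


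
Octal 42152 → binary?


Each octal digit → 3 binary bits:
  4 = 100
  2 = 010
  1 = 001
  5 = 101
  2 = 010
Concatenate: 100 010 001 101 010
= 100010001101010


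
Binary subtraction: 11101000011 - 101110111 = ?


Align and subtract column by column (LSB to MSB, borrowing when needed):
  11101000011
- 00101110111
  -----------
  col 0: (1 - 0 borrow-in) - 1 → 1 - 1 = 0, borrow out 0
  col 1: (1 - 0 borrow-in) - 1 → 1 - 1 = 0, borrow out 0
  col 2: (0 - 0 borrow-in) - 1 → borrow from next column: (0+2) - 1 = 1, borrow out 1
  col 3: (0 - 1 borrow-in) - 0 → borrow from next column: (-1+2) - 0 = 1, borrow out 1
  col 4: (0 - 1 borrow-in) - 1 → borrow from next column: (-1+2) - 1 = 0, borrow out 1
  col 5: (0 - 1 borrow-in) - 1 → borrow from next column: (-1+2) - 1 = 0, borrow out 1
  col 6: (1 - 1 borrow-in) - 1 → borrow from next column: (0+2) - 1 = 1, borrow out 1
  col 7: (0 - 1 borrow-in) - 0 → borrow from next column: (-1+2) - 0 = 1, borrow out 1
  col 8: (1 - 1 borrow-in) - 1 → borrow from next column: (0+2) - 1 = 1, borrow out 1
  col 9: (1 - 1 borrow-in) - 0 → 0 - 0 = 0, borrow out 0
  col 10: (1 - 0 borrow-in) - 0 → 1 - 0 = 1, borrow out 0
Reading bits MSB→LSB: 10111001100
Strip leading zeros: 10111001100
= 10111001100


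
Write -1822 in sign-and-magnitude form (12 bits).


Sign bit: 1 (negative)
Magnitude: 1822 = 11100011110
= 111100011110


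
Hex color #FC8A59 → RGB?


Hex: #FC8A59
R = FC₁₆ = 252
G = 8A₁₆ = 138
B = 59₁₆ = 89
= RGB(252, 138, 89)


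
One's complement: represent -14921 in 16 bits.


Original: 0011101001001001
Invert all bits:
  bit 0: 0 → 1
  bit 1: 0 → 1
  bit 2: 1 → 0
  bit 3: 1 → 0
  bit 4: 1 → 0
  bit 5: 0 → 1
  bit 6: 1 → 0
  bit 7: 0 → 1
  bit 8: 0 → 1
  bit 9: 1 → 0
  bit 10: 0 → 1
  bit 11: 0 → 1
  bit 12: 1 → 0
  bit 13: 0 → 1
  bit 14: 0 → 1
  bit 15: 1 → 0
= 1100010110110110


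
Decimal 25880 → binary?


Divide by 2 repeatedly:
25880 ÷ 2 = 12940 remainder 0
12940 ÷ 2 = 6470 remainder 0
6470 ÷ 2 = 3235 remainder 0
3235 ÷ 2 = 1617 remainder 1
1617 ÷ 2 = 808 remainder 1
808 ÷ 2 = 404 remainder 0
404 ÷ 2 = 202 remainder 0
202 ÷ 2 = 101 remainder 0
101 ÷ 2 = 50 remainder 1
50 ÷ 2 = 25 remainder 0
25 ÷ 2 = 12 remainder 1
12 ÷ 2 = 6 remainder 0
6 ÷ 2 = 3 remainder 0
3 ÷ 2 = 1 remainder 1
1 ÷ 2 = 0 remainder 1
Reading remainders bottom-up:
= 110010100011000


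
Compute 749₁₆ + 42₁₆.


Align and add column by column (LSB to MSB, each column mod 16 with carry):
  0749
+ 0042
  ----
  col 0: 9(9) + 2(2) + 0 (carry in) = 11 → B(11), carry out 0
  col 1: 4(4) + 4(4) + 0 (carry in) = 8 → 8(8), carry out 0
  col 2: 7(7) + 0(0) + 0 (carry in) = 7 → 7(7), carry out 0
  col 3: 0(0) + 0(0) + 0 (carry in) = 0 → 0(0), carry out 0
Reading digits MSB→LSB: 078B
Strip leading zeros: 78B
= 0x78B


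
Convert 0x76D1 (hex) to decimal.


Positional values:
Position 0: 1 × 16^0 = 1 × 1 = 1
Position 1: D × 16^1 = 13 × 16 = 208
Position 2: 6 × 16^2 = 6 × 256 = 1536
Position 3: 7 × 16^3 = 7 × 4096 = 28672
Sum = 1 + 208 + 1536 + 28672
= 30417


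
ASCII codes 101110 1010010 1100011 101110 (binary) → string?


Codes (binary): 101110 1010010 1100011 101110
Per-code ASCII lookup:
  101110 = 46  (special character) → '.'
  1010010 = 82  (range 65-90: uppercase, 82 - 65 = 17) → 'R'
  1100011 = 99  (range 97-122: lowercase, 99 - 97 = 2) → 'c'
  101110 = 46  (special character) → '.'
= '.Rc.'


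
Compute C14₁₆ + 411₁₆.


Align and add column by column (LSB to MSB, each column mod 16 with carry):
  0C14
+ 0411
  ----
  col 0: 4(4) + 1(1) + 0 (carry in) = 5 → 5(5), carry out 0
  col 1: 1(1) + 1(1) + 0 (carry in) = 2 → 2(2), carry out 0
  col 2: C(12) + 4(4) + 0 (carry in) = 16 → 0(0), carry out 1
  col 3: 0(0) + 0(0) + 1 (carry in) = 1 → 1(1), carry out 0
Reading digits MSB→LSB: 1025
Strip leading zeros: 1025
= 0x1025


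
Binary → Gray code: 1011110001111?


Binary: 1011110001111
Gray code: G = B XOR (B >> 1)
B >> 1 = 0101111000111
1011110001111 XOR 0101111000111:
  1 XOR 0 = 1
  0 XOR 1 = 1
  1 XOR 0 = 1
  1 XOR 1 = 0
  1 XOR 1 = 0
  1 XOR 1 = 0
  0 XOR 1 = 1
  0 XOR 0 = 0
  0 XOR 0 = 0
  1 XOR 0 = 1
  1 XOR 1 = 0
  1 XOR 1 = 0
  1 XOR 1 = 0
= 1110001001000


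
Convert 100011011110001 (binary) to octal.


Group into 3-bit groups: 100011011110001
  100 = 4
  011 = 3
  011 = 3
  110 = 6
  001 = 1
= 0o43361


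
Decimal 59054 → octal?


Divide by 8 repeatedly:
59054 ÷ 8 = 7381 remainder 6
7381 ÷ 8 = 922 remainder 5
922 ÷ 8 = 115 remainder 2
115 ÷ 8 = 14 remainder 3
14 ÷ 8 = 1 remainder 6
1 ÷ 8 = 0 remainder 1
Reading remainders bottom-up:
= 0o163256


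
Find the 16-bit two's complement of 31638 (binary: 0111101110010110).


Original: 0111101110010110
Step 1 - Invert all bits: 1000010001101001
Step 2 - Add 1: 1000010001101001 + 1
= 1000010001101010 (represents -31638)


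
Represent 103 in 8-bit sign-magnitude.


Sign bit: 0 (positive)
Magnitude: 103 = 1100111
= 01100111


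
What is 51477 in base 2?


Divide by 2 repeatedly:
51477 ÷ 2 = 25738 remainder 1
25738 ÷ 2 = 12869 remainder 0
12869 ÷ 2 = 6434 remainder 1
6434 ÷ 2 = 3217 remainder 0
3217 ÷ 2 = 1608 remainder 1
1608 ÷ 2 = 804 remainder 0
804 ÷ 2 = 402 remainder 0
402 ÷ 2 = 201 remainder 0
201 ÷ 2 = 100 remainder 1
100 ÷ 2 = 50 remainder 0
50 ÷ 2 = 25 remainder 0
25 ÷ 2 = 12 remainder 1
12 ÷ 2 = 6 remainder 0
6 ÷ 2 = 3 remainder 0
3 ÷ 2 = 1 remainder 1
1 ÷ 2 = 0 remainder 1
Reading remainders bottom-up:
= 1100100100010101


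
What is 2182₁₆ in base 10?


Positional values:
Position 0: 2 × 16^0 = 2 × 1 = 2
Position 1: 8 × 16^1 = 8 × 16 = 128
Position 2: 1 × 16^2 = 1 × 256 = 256
Position 3: 2 × 16^3 = 2 × 4096 = 8192
Sum = 2 + 128 + 256 + 8192
= 8578


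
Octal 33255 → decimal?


Positional values:
Position 0: 5 × 8^0 = 5
Position 1: 5 × 8^1 = 40
Position 2: 2 × 8^2 = 128
Position 3: 3 × 8^3 = 1536
Position 4: 3 × 8^4 = 12288
Sum = 5 + 40 + 128 + 1536 + 12288
= 13997


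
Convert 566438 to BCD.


Each digit → 4-bit binary:
  5 → 0101
  6 → 0110
  6 → 0110
  4 → 0100
  3 → 0011
  8 → 1000
= 0101 0110 0110 0100 0011 1000


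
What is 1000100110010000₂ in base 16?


Group into 4-bit nibbles: 1000100110010000
  1000 = 8
  1001 = 9
  1001 = 9
  0000 = 0
= 0x8990


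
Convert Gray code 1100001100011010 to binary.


Gray code: 1100001100011010
MSB stays the same: 1
Each subsequent bit = prev_binary XOR current_gray:
  B[1] = 1 XOR 1 = 0
  B[2] = 0 XOR 0 = 0
  B[3] = 0 XOR 0 = 0
  B[4] = 0 XOR 0 = 0
  B[5] = 0 XOR 0 = 0
  B[6] = 0 XOR 1 = 1
  B[7] = 1 XOR 1 = 0
  B[8] = 0 XOR 0 = 0
  B[9] = 0 XOR 0 = 0
  B[10] = 0 XOR 0 = 0
  B[11] = 0 XOR 1 = 1
  B[12] = 1 XOR 1 = 0
  B[13] = 0 XOR 0 = 0
  B[14] = 0 XOR 1 = 1
  B[15] = 1 XOR 0 = 1
= 1000001000010011 (33299 decimal)


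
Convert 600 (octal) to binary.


Each octal digit → 3 binary bits:
  6 = 110
  0 = 000
  0 = 000
Concatenate: 110 000 000
= 110000000


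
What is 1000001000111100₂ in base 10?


Positional values:
Bit 2: 1 × 2^2 = 4
Bit 3: 1 × 2^3 = 8
Bit 4: 1 × 2^4 = 16
Bit 5: 1 × 2^5 = 32
Bit 9: 1 × 2^9 = 512
Bit 15: 1 × 2^15 = 32768
Sum = 4 + 8 + 16 + 32 + 512 + 32768
= 33340


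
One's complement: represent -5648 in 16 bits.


Original: 0001011000010000
Invert all bits:
  bit 0: 0 → 1
  bit 1: 0 → 1
  bit 2: 0 → 1
  bit 3: 1 → 0
  bit 4: 0 → 1
  bit 5: 1 → 0
  bit 6: 1 → 0
  bit 7: 0 → 1
  bit 8: 0 → 1
  bit 9: 0 → 1
  bit 10: 0 → 1
  bit 11: 1 → 0
  bit 12: 0 → 1
  bit 13: 0 → 1
  bit 14: 0 → 1
  bit 15: 0 → 1
= 1110100111101111


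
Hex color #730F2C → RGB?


Hex: #730F2C
R = 73₁₆ = 115
G = 0F₁₆ = 15
B = 2C₁₆ = 44
= RGB(115, 15, 44)


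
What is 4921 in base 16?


Divide by 16 repeatedly:
4921 ÷ 16 = 307 remainder 9 (9)
307 ÷ 16 = 19 remainder 3 (3)
19 ÷ 16 = 1 remainder 3 (3)
1 ÷ 16 = 0 remainder 1 (1)
Reading remainders bottom-up:
= 0x1339


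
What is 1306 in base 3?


Divide by 3 repeatedly:
1306 ÷ 3 = 435 remainder 1
435 ÷ 3 = 145 remainder 0
145 ÷ 3 = 48 remainder 1
48 ÷ 3 = 16 remainder 0
16 ÷ 3 = 5 remainder 1
5 ÷ 3 = 1 remainder 2
1 ÷ 3 = 0 remainder 1
Reading remainders bottom-up:
= 1210101


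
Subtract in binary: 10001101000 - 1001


Align and subtract column by column (LSB to MSB, borrowing when needed):
  10001101000
- 00000001001
  -----------
  col 0: (0 - 0 borrow-in) - 1 → borrow from next column: (0+2) - 1 = 1, borrow out 1
  col 1: (0 - 1 borrow-in) - 0 → borrow from next column: (-1+2) - 0 = 1, borrow out 1
  col 2: (0 - 1 borrow-in) - 0 → borrow from next column: (-1+2) - 0 = 1, borrow out 1
  col 3: (1 - 1 borrow-in) - 1 → borrow from next column: (0+2) - 1 = 1, borrow out 1
  col 4: (0 - 1 borrow-in) - 0 → borrow from next column: (-1+2) - 0 = 1, borrow out 1
  col 5: (1 - 1 borrow-in) - 0 → 0 - 0 = 0, borrow out 0
  col 6: (1 - 0 borrow-in) - 0 → 1 - 0 = 1, borrow out 0
  col 7: (0 - 0 borrow-in) - 0 → 0 - 0 = 0, borrow out 0
  col 8: (0 - 0 borrow-in) - 0 → 0 - 0 = 0, borrow out 0
  col 9: (0 - 0 borrow-in) - 0 → 0 - 0 = 0, borrow out 0
  col 10: (1 - 0 borrow-in) - 0 → 1 - 0 = 1, borrow out 0
Reading bits MSB→LSB: 10001011111
Strip leading zeros: 10001011111
= 10001011111


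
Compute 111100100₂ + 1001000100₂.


Align and add column by column (LSB to MSB, carry propagating):
  00111100100
+ 01001000100
  -----------
  col 0: 0 + 0 + 0 (carry in) = 0 → bit 0, carry out 0
  col 1: 0 + 0 + 0 (carry in) = 0 → bit 0, carry out 0
  col 2: 1 + 1 + 0 (carry in) = 2 → bit 0, carry out 1
  col 3: 0 + 0 + 1 (carry in) = 1 → bit 1, carry out 0
  col 4: 0 + 0 + 0 (carry in) = 0 → bit 0, carry out 0
  col 5: 1 + 0 + 0 (carry in) = 1 → bit 1, carry out 0
  col 6: 1 + 1 + 0 (carry in) = 2 → bit 0, carry out 1
  col 7: 1 + 0 + 1 (carry in) = 2 → bit 0, carry out 1
  col 8: 1 + 0 + 1 (carry in) = 2 → bit 0, carry out 1
  col 9: 0 + 1 + 1 (carry in) = 2 → bit 0, carry out 1
  col 10: 0 + 0 + 1 (carry in) = 1 → bit 1, carry out 0
Reading bits MSB→LSB: 10000101000
Strip leading zeros: 10000101000
= 10000101000


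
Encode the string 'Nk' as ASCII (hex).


String: 'Nk'  (2 characters)
Per-character ASCII lookup:
  'N': uppercase starts at 65: 'N' = 65 + 13 = 78 → 0x4E
  'k': lowercase starts at 97: 'k' = 97 + 10 = 107 → 0x6B
= 0x4E 0x6B


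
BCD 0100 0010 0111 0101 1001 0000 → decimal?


Each 4-bit group → digit:
  0100 → 4
  0010 → 2
  0111 → 7
  0101 → 5
  1001 → 9
  0000 → 0
= 427590


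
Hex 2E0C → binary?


Each hex digit → 4 binary bits:
  2 = 0010
  E = 1110
  0 = 0000
  C = 1100
Concatenate: 0010 1110 0000 1100
= 0010111000001100


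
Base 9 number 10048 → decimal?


Positional values (base 9):
  8 × 9^0 = 8 × 1 = 8
  4 × 9^1 = 4 × 9 = 36
  0 × 9^2 = 0 × 81 = 0
  0 × 9^3 = 0 × 729 = 0
  1 × 9^4 = 1 × 6561 = 6561
Sum = 8 + 36 + 0 + 0 + 6561
= 6605


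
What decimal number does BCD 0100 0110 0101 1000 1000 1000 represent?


Each 4-bit group → digit:
  0100 → 4
  0110 → 6
  0101 → 5
  1000 → 8
  1000 → 8
  1000 → 8
= 465888


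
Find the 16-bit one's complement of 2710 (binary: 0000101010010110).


Original: 0000101010010110
Invert all bits:
  bit 0: 0 → 1
  bit 1: 0 → 1
  bit 2: 0 → 1
  bit 3: 0 → 1
  bit 4: 1 → 0
  bit 5: 0 → 1
  bit 6: 1 → 0
  bit 7: 0 → 1
  bit 8: 1 → 0
  bit 9: 0 → 1
  bit 10: 0 → 1
  bit 11: 1 → 0
  bit 12: 0 → 1
  bit 13: 1 → 0
  bit 14: 1 → 0
  bit 15: 0 → 1
= 1111010101101001


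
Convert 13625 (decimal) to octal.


Divide by 8 repeatedly:
13625 ÷ 8 = 1703 remainder 1
1703 ÷ 8 = 212 remainder 7
212 ÷ 8 = 26 remainder 4
26 ÷ 8 = 3 remainder 2
3 ÷ 8 = 0 remainder 3
Reading remainders bottom-up:
= 0o32471


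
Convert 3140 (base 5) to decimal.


Positional values (base 5):
  0 × 5^0 = 0 × 1 = 0
  4 × 5^1 = 4 × 5 = 20
  1 × 5^2 = 1 × 25 = 25
  3 × 5^3 = 3 × 125 = 375
Sum = 0 + 20 + 25 + 375
= 420


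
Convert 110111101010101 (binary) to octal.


Group into 3-bit groups: 110111101010101
  110 = 6
  111 = 7
  101 = 5
  010 = 2
  101 = 5
= 0o67525


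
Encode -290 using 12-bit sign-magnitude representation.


Sign bit: 1 (negative)
Magnitude: 290 = 00100100010
= 100100100010


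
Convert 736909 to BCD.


Each digit → 4-bit binary:
  7 → 0111
  3 → 0011
  6 → 0110
  9 → 1001
  0 → 0000
  9 → 1001
= 0111 0011 0110 1001 0000 1001


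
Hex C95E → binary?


Each hex digit → 4 binary bits:
  C = 1100
  9 = 1001
  5 = 0101
  E = 1110
Concatenate: 1100 1001 0101 1110
= 1100100101011110


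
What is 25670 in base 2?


Divide by 2 repeatedly:
25670 ÷ 2 = 12835 remainder 0
12835 ÷ 2 = 6417 remainder 1
6417 ÷ 2 = 3208 remainder 1
3208 ÷ 2 = 1604 remainder 0
1604 ÷ 2 = 802 remainder 0
802 ÷ 2 = 401 remainder 0
401 ÷ 2 = 200 remainder 1
200 ÷ 2 = 100 remainder 0
100 ÷ 2 = 50 remainder 0
50 ÷ 2 = 25 remainder 0
25 ÷ 2 = 12 remainder 1
12 ÷ 2 = 6 remainder 0
6 ÷ 2 = 3 remainder 0
3 ÷ 2 = 1 remainder 1
1 ÷ 2 = 0 remainder 1
Reading remainders bottom-up:
= 110010001000110


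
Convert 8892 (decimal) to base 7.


Divide by 7 repeatedly:
8892 ÷ 7 = 1270 remainder 2
1270 ÷ 7 = 181 remainder 3
181 ÷ 7 = 25 remainder 6
25 ÷ 7 = 3 remainder 4
3 ÷ 7 = 0 remainder 3
Reading remainders bottom-up:
= 34632


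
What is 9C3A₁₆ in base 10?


Positional values:
Position 0: A × 16^0 = 10 × 1 = 10
Position 1: 3 × 16^1 = 3 × 16 = 48
Position 2: C × 16^2 = 12 × 256 = 3072
Position 3: 9 × 16^3 = 9 × 4096 = 36864
Sum = 10 + 48 + 3072 + 36864
= 39994
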